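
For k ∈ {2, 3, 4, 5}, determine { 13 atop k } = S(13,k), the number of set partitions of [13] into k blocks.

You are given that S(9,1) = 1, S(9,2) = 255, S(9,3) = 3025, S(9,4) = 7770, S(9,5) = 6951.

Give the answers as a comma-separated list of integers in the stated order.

[10] T[10,1]:1*1+0=1 · T[10,2]:2*255+1=511 · T[10,3]:3*3025+255=9330 · T[10,4]:4*7770+3025=34105 · T[10,5]:5*6951+7770=42525
[11] T[11,1]:1*1+0=1 · T[11,2]:2*511+1=1023 · T[11,3]:3*9330+511=28501 · T[11,4]:4*34105+9330=145750 · T[11,5]:5*42525+34105=246730
[12] T[12,1]:1*1+0=1 · T[12,2]:2*1023+1=2047 · T[12,3]:3*28501+1023=86526 · T[12,4]:4*145750+28501=611501 · T[12,5]:5*246730+145750=1379400
[13] T[13,2]:2*2047+1=4095 · T[13,3]:3*86526+2047=261625 · T[13,4]:4*611501+86526=2532530 · T[13,5]:5*1379400+611501=7508501
Read S(13,2) = 4095, S(13,3) = 261625, S(13,4) = 2532530, S(13,5) = 7508501.

4095, 261625, 2532530, 7508501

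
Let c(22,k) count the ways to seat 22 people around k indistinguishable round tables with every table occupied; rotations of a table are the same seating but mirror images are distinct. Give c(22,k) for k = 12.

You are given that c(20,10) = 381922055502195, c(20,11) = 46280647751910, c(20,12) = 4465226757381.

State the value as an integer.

4154823851430525

row 21: T[21][11]=20·46280647751910+381922055502195=1307535010540395  T[21][12]=20·4465226757381+46280647751910=135585182899530
row 22: T[22][12]=21·135585182899530+1307535010540395=4154823851430525
Read c(22,12) = 4154823851430525.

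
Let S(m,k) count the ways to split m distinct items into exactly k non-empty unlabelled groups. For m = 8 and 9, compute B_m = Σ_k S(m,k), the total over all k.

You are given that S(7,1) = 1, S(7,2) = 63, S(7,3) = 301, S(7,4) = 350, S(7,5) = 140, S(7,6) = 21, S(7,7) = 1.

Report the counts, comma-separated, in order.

r8: T_8,1=1×1+0=1; T_8,2=2×63+1=127; T_8,3=3×301+63=966; T_8,4=4×350+301=1701; T_8,5=5×140+350=1050; T_8,6=6×21+140=266; T_8,7=7×1+21=28; T_8,8=8×0+1=1
r9: T_9,1=1×1+0=1; T_9,2=2×127+1=255; T_9,3=3×966+127=3025; T_9,4=4×1701+966=7770; T_9,5=5×1050+1701=6951; T_9,6=6×266+1050=2646; T_9,7=7×28+266=462; T_9,8=8×1+28=36; T_9,9=9×0+1=1
B_8 = ΣS(8,k) = 1+127+966+1701+1050+266+28+1 = 4140
B_9 = ΣS(9,k) = 1+255+3025+7770+6951+2646+462+36+1 = 21147

4140, 21147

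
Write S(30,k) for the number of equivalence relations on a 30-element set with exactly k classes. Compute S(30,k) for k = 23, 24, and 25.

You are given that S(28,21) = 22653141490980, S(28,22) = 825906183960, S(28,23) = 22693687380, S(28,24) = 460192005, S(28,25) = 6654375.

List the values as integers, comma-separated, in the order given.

71823880393200, 2157580085700, 49402080000

row 29: T[29][22]=22·825906183960+22653141490980=40823077538100  T[29][23]=23·22693687380+825906183960=1347860993700  T[29][24]=24·460192005+22693687380=33738295500  T[29][25]=25·6654375+460192005=626551380
row 30: T[30][23]=23·1347860993700+40823077538100=71823880393200  T[30][24]=24·33738295500+1347860993700=2157580085700  T[30][25]=25·626551380+33738295500=49402080000
Read S(30,23) = 71823880393200, S(30,24) = 2157580085700, S(30,25) = 49402080000.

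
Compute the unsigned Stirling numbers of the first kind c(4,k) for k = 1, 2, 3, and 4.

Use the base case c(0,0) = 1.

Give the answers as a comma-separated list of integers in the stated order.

6, 11, 6, 1

i=1: T(1,1)=1+0·0=1
i=2: T(2,1)=0+1·1=1 | T(2,2)=1+1·0=1
i=3: T(3,1)=0+2·1=2 | T(3,2)=1+2·1=3 | T(3,3)=1+2·0=1
i=4: T(4,1)=0+3·2=6 | T(4,2)=2+3·3=11 | T(4,3)=3+3·1=6 | T(4,4)=1+3·0=1
Read c(4,1) = 6, c(4,2) = 11, c(4,3) = 6, c(4,4) = 1.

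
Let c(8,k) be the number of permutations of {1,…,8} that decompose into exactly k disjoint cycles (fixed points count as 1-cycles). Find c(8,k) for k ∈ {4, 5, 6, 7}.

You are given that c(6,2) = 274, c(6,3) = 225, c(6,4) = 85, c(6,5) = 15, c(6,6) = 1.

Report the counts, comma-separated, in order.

6769, 1960, 322, 28

row 7: T[7][3]=6·225+274=1624  T[7][4]=6·85+225=735  T[7][5]=6·15+85=175  T[7][6]=6·1+15=21  T[7][7]=6·0+1=1
row 8: T[8][4]=7·735+1624=6769  T[8][5]=7·175+735=1960  T[8][6]=7·21+175=322  T[8][7]=7·1+21=28
Read c(8,4) = 6769, c(8,5) = 1960, c(8,6) = 322, c(8,7) = 28.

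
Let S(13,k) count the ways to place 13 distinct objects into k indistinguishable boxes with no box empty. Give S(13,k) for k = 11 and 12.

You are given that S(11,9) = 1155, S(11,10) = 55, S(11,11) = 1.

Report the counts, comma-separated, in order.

r12: T_12,10=10×55+1155=1705; T_12,11=11×1+55=66; T_12,12=12×0+1=1
r13: T_13,11=11×66+1705=2431; T_13,12=12×1+66=78
Read S(13,11) = 2431, S(13,12) = 78.

2431, 78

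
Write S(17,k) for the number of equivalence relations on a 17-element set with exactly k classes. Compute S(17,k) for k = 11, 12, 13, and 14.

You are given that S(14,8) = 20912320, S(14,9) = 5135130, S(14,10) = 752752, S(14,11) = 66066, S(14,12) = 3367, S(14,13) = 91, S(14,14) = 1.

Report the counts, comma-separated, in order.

row 15: T[15][9]=9·5135130+20912320=67128490  T[15][10]=10·752752+5135130=12662650  T[15][11]=11·66066+752752=1479478  T[15][12]=12·3367+66066=106470  T[15][13]=13·91+3367=4550  T[15][14]=14·1+91=105
row 16: T[16][10]=10·12662650+67128490=193754990  T[16][11]=11·1479478+12662650=28936908  T[16][12]=12·106470+1479478=2757118  T[16][13]=13·4550+106470=165620  T[16][14]=14·105+4550=6020
row 17: T[17][11]=11·28936908+193754990=512060978  T[17][12]=12·2757118+28936908=62022324  T[17][13]=13·165620+2757118=4910178  T[17][14]=14·6020+165620=249900
Read S(17,11) = 512060978, S(17,12) = 62022324, S(17,13) = 4910178, S(17,14) = 249900.

512060978, 62022324, 4910178, 249900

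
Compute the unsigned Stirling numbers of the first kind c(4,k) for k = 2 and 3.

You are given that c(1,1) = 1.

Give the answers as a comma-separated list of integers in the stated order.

row 2: T[2][1]=1·1+0=1  T[2][2]=1·0+1=1
row 3: T[3][1]=2·1+0=2  T[3][2]=2·1+1=3  T[3][3]=2·0+1=1
row 4: T[4][2]=3·3+2=11  T[4][3]=3·1+3=6
Read c(4,2) = 11, c(4,3) = 6.

11, 6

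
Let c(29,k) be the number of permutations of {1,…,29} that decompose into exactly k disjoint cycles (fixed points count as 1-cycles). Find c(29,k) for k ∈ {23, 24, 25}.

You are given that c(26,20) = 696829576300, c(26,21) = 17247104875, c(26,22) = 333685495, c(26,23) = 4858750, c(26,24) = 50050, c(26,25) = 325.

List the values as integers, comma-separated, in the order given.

2918785153245, 55880640270, 843041745

[27] T[27,21]:26*17247104875+696829576300=1145254303050 · T[27,22]:26*333685495+17247104875=25922927745 · T[27,23]:26*4858750+333685495=460012995 · T[27,24]:26*50050+4858750=6160050 · T[27,25]:26*325+50050=58500
[28] T[28,22]:27*25922927745+1145254303050=1845173352165 · T[28,23]:27*460012995+25922927745=38343278610 · T[28,24]:27*6160050+460012995=626334345 · T[28,25]:27*58500+6160050=7739550
[29] T[29,23]:28*38343278610+1845173352165=2918785153245 · T[29,24]:28*626334345+38343278610=55880640270 · T[29,25]:28*7739550+626334345=843041745
Read c(29,23) = 2918785153245, c(29,24) = 55880640270, c(29,25) = 843041745.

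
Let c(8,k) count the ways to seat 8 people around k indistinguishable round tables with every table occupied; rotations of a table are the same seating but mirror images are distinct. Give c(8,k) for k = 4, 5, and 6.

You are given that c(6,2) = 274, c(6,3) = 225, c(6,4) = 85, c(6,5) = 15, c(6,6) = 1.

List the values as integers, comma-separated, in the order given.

6769, 1960, 322

i=7: T(7,3)=274+6·225=1624 | T(7,4)=225+6·85=735 | T(7,5)=85+6·15=175 | T(7,6)=15+6·1=21
i=8: T(8,4)=1624+7·735=6769 | T(8,5)=735+7·175=1960 | T(8,6)=175+7·21=322
Read c(8,4) = 6769, c(8,5) = 1960, c(8,6) = 322.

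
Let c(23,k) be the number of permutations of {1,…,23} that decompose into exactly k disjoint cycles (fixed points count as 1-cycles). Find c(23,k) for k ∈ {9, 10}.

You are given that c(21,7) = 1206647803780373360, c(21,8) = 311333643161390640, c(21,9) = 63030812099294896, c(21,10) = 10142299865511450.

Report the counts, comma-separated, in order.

[22] T[22,8]:21*311333643161390640+1206647803780373360=7744654310169576800 · T[22,9]:21*63030812099294896+311333643161390640=1634980697246583456 · T[22,10]:21*10142299865511450+63030812099294896=276019109275035346
[23] T[23,9]:22*1634980697246583456+7744654310169576800=43714229649594412832 · T[23,10]:22*276019109275035346+1634980697246583456=7707401101297361068
Read c(23,9) = 43714229649594412832, c(23,10) = 7707401101297361068.

43714229649594412832, 7707401101297361068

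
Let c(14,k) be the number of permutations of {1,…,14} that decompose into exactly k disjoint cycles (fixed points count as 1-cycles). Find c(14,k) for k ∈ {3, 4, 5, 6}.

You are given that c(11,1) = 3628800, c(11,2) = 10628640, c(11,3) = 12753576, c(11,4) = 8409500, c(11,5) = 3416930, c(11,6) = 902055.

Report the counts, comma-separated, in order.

r12: T_12,1=11×3628800+0=39916800; T_12,2=11×10628640+3628800=120543840; T_12,3=11×12753576+10628640=150917976; T_12,4=11×8409500+12753576=105258076; T_12,5=11×3416930+8409500=45995730; T_12,6=11×902055+3416930=13339535
r13: T_13,2=12×120543840+39916800=1486442880; T_13,3=12×150917976+120543840=1931559552; T_13,4=12×105258076+150917976=1414014888; T_13,5=12×45995730+105258076=657206836; T_13,6=12×13339535+45995730=206070150
r14: T_14,3=13×1931559552+1486442880=26596717056; T_14,4=13×1414014888+1931559552=20313753096; T_14,5=13×657206836+1414014888=9957703756; T_14,6=13×206070150+657206836=3336118786
Read c(14,3) = 26596717056, c(14,4) = 20313753096, c(14,5) = 9957703756, c(14,6) = 3336118786.

26596717056, 20313753096, 9957703756, 3336118786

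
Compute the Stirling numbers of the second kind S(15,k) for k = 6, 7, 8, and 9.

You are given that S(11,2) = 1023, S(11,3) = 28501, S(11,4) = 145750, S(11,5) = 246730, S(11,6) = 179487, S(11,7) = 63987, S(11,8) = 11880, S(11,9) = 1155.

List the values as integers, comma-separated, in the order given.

row 12: T[12][3]=3·28501+1023=86526  T[12][4]=4·145750+28501=611501  T[12][5]=5·246730+145750=1379400  T[12][6]=6·179487+246730=1323652  T[12][7]=7·63987+179487=627396  T[12][8]=8·11880+63987=159027  T[12][9]=9·1155+11880=22275
row 13: T[13][4]=4·611501+86526=2532530  T[13][5]=5·1379400+611501=7508501  T[13][6]=6·1323652+1379400=9321312  T[13][7]=7·627396+1323652=5715424  T[13][8]=8·159027+627396=1899612  T[13][9]=9·22275+159027=359502
row 14: T[14][5]=5·7508501+2532530=40075035  T[14][6]=6·9321312+7508501=63436373  T[14][7]=7·5715424+9321312=49329280  T[14][8]=8·1899612+5715424=20912320  T[14][9]=9·359502+1899612=5135130
row 15: T[15][6]=6·63436373+40075035=420693273  T[15][7]=7·49329280+63436373=408741333  T[15][8]=8·20912320+49329280=216627840  T[15][9]=9·5135130+20912320=67128490
Read S(15,6) = 420693273, S(15,7) = 408741333, S(15,8) = 216627840, S(15,9) = 67128490.

420693273, 408741333, 216627840, 67128490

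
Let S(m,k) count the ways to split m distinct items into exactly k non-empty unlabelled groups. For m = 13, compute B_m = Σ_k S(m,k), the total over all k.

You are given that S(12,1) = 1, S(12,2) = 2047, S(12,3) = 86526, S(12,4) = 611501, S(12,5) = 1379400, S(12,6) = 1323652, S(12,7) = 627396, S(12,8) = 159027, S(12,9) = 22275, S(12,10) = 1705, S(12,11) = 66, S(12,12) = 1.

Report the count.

27644437

row 13: T[13][1]=1·1+0=1  T[13][2]=2·2047+1=4095  T[13][3]=3·86526+2047=261625  T[13][4]=4·611501+86526=2532530  T[13][5]=5·1379400+611501=7508501  T[13][6]=6·1323652+1379400=9321312  T[13][7]=7·627396+1323652=5715424  T[13][8]=8·159027+627396=1899612  T[13][9]=9·22275+159027=359502  T[13][10]=10·1705+22275=39325  T[13][11]=11·66+1705=2431  T[13][12]=12·1+66=78  T[13][13]=13·0+1=1
B_13 = ΣS(13,k) = 1+4095+261625+2532530+7508501+9321312+5715424+1899612+359502+39325+2431+78+1 = 27644437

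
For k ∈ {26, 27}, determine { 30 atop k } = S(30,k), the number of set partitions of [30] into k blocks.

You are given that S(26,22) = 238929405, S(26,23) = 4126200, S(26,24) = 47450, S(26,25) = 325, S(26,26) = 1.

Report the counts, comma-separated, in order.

843303006, 10359090

r27: T_27,23=23×4126200+238929405=333832005; T_27,24=24×47450+4126200=5265000; T_27,25=25×325+47450=55575; T_27,26=26×1+325=351; T_27,27=27×0+1=1
r28: T_28,24=24×5265000+333832005=460192005; T_28,25=25×55575+5265000=6654375; T_28,26=26×351+55575=64701; T_28,27=27×1+351=378
r29: T_29,25=25×6654375+460192005=626551380; T_29,26=26×64701+6654375=8336601; T_29,27=27×378+64701=74907
r30: T_30,26=26×8336601+626551380=843303006; T_30,27=27×74907+8336601=10359090
Read S(30,26) = 843303006, S(30,27) = 10359090.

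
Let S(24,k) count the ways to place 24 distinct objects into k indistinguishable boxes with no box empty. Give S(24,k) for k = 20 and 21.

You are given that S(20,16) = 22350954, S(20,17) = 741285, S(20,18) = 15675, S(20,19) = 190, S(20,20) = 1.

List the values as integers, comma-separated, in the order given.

@21  (21,17):741285·17+22350954→34952799, (21,18):15675·18+741285→1023435, (21,19):190·19+15675→19285, (21,20):1·20+190→210, (21,21):0·21+1→1
@22  (22,18):1023435·18+34952799→53374629, (22,19):19285·19+1023435→1389850, (22,20):210·20+19285→23485, (22,21):1·21+210→231
@23  (23,19):1389850·19+53374629→79781779, (23,20):23485·20+1389850→1859550, (23,21):231·21+23485→28336
@24  (24,20):1859550·20+79781779→116972779, (24,21):28336·21+1859550→2454606
Read S(24,20) = 116972779, S(24,21) = 2454606.

116972779, 2454606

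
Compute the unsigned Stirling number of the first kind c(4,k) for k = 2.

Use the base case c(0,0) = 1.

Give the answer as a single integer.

11

[1] T[1,1]:0*0+1=1
[2] T[2,1]:1*1+0=1 · T[2,2]:1*0+1=1
[3] T[3,1]:2*1+0=2 · T[3,2]:2*1+1=3
[4] T[4,2]:3*3+2=11
Read c(4,2) = 11.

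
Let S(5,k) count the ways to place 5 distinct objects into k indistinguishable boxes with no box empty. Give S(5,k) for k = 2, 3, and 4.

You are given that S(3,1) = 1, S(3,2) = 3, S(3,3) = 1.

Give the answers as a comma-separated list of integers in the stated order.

i=4: T(4,1)=0+1·1=1 | T(4,2)=1+2·3=7 | T(4,3)=3+3·1=6 | T(4,4)=1+4·0=1
i=5: T(5,2)=1+2·7=15 | T(5,3)=7+3·6=25 | T(5,4)=6+4·1=10
Read S(5,2) = 15, S(5,3) = 25, S(5,4) = 10.

15, 25, 10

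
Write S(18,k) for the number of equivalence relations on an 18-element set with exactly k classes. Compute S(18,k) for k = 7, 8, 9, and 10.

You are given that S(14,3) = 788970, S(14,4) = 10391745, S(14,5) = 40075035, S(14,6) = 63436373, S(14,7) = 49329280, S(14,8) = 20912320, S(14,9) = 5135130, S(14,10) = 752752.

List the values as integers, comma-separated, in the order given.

197462483400, 189036065010, 106175395755, 37112163803

r15: T_15,4=4×10391745+788970=42355950; T_15,5=5×40075035+10391745=210766920; T_15,6=6×63436373+40075035=420693273; T_15,7=7×49329280+63436373=408741333; T_15,8=8×20912320+49329280=216627840; T_15,9=9×5135130+20912320=67128490; T_15,10=10×752752+5135130=12662650
r16: T_16,5=5×210766920+42355950=1096190550; T_16,6=6×420693273+210766920=2734926558; T_16,7=7×408741333+420693273=3281882604; T_16,8=8×216627840+408741333=2141764053; T_16,9=9×67128490+216627840=820784250; T_16,10=10×12662650+67128490=193754990
r17: T_17,6=6×2734926558+1096190550=17505749898; T_17,7=7×3281882604+2734926558=25708104786; T_17,8=8×2141764053+3281882604=20415995028; T_17,9=9×820784250+2141764053=9528822303; T_17,10=10×193754990+820784250=2758334150
r18: T_18,7=7×25708104786+17505749898=197462483400; T_18,8=8×20415995028+25708104786=189036065010; T_18,9=9×9528822303+20415995028=106175395755; T_18,10=10×2758334150+9528822303=37112163803
Read S(18,7) = 197462483400, S(18,8) = 189036065010, S(18,9) = 106175395755, S(18,10) = 37112163803.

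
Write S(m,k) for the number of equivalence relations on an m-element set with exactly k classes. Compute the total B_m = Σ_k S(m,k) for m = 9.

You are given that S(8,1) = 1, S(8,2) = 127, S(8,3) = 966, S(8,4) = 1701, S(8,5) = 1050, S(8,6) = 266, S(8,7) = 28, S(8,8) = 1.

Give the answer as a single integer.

21147

[9] T[9,1]:1*1+0=1 · T[9,2]:2*127+1=255 · T[9,3]:3*966+127=3025 · T[9,4]:4*1701+966=7770 · T[9,5]:5*1050+1701=6951 · T[9,6]:6*266+1050=2646 · T[9,7]:7*28+266=462 · T[9,8]:8*1+28=36 · T[9,9]:9*0+1=1
B_9 = ΣS(9,k) = 1+255+3025+7770+6951+2646+462+36+1 = 21147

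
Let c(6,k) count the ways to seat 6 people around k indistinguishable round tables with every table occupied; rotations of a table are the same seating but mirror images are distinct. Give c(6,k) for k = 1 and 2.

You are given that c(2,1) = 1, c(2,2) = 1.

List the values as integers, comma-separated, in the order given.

i=3: T(3,1)=0+2·1=2 | T(3,2)=1+2·1=3
i=4: T(4,1)=0+3·2=6 | T(4,2)=2+3·3=11
i=5: T(5,1)=0+4·6=24 | T(5,2)=6+4·11=50
i=6: T(6,1)=0+5·24=120 | T(6,2)=24+5·50=274
Read c(6,1) = 120, c(6,2) = 274.

120, 274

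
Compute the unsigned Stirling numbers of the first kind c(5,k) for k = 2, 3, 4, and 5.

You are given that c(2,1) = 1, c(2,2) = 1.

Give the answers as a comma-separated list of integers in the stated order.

i=3: T(3,1)=0+2·1=2 | T(3,2)=1+2·1=3 | T(3,3)=1+2·0=1
i=4: T(4,1)=0+3·2=6 | T(4,2)=2+3·3=11 | T(4,3)=3+3·1=6 | T(4,4)=1+3·0=1
i=5: T(5,2)=6+4·11=50 | T(5,3)=11+4·6=35 | T(5,4)=6+4·1=10 | T(5,5)=1+4·0=1
Read c(5,2) = 50, c(5,3) = 35, c(5,4) = 10, c(5,5) = 1.

50, 35, 10, 1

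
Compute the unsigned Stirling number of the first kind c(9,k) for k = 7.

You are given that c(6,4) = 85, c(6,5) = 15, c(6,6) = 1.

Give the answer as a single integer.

546

[7] T[7,5]:6*15+85=175 · T[7,6]:6*1+15=21 · T[7,7]:6*0+1=1
[8] T[8,6]:7*21+175=322 · T[8,7]:7*1+21=28
[9] T[9,7]:8*28+322=546
Read c(9,7) = 546.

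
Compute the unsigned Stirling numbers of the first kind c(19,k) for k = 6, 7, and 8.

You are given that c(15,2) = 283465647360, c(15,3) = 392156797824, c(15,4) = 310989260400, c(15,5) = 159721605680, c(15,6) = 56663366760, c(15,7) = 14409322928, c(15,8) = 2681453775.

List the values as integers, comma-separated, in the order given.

i=16: T(16,3)=283465647360+15·392156797824=6165817614720 | T(16,4)=392156797824+15·310989260400=5056995703824 | T(16,5)=310989260400+15·159721605680=2706813345600 | T(16,6)=159721605680+15·56663366760=1009672107080 | T(16,7)=56663366760+15·14409322928=272803210680 | T(16,8)=14409322928+15·2681453775=54631129553
i=17: T(17,4)=6165817614720+16·5056995703824=87077748875904 | T(17,5)=5056995703824+16·2706813345600=48366009233424 | T(17,6)=2706813345600+16·1009672107080=18861567058880 | T(17,7)=1009672107080+16·272803210680=5374523477960 | T(17,8)=272803210680+16·54631129553=1146901283528
i=18: T(18,5)=87077748875904+17·48366009233424=909299905844112 | T(18,6)=48366009233424+17·18861567058880=369012649234384 | T(18,7)=18861567058880+17·5374523477960=110228466184200 | T(18,8)=5374523477960+17·1146901283528=24871845297936
i=19: T(19,6)=909299905844112+18·369012649234384=7551527592063024 | T(19,7)=369012649234384+18·110228466184200=2353125040549984 | T(19,8)=110228466184200+18·24871845297936=557921681547048
Read c(19,6) = 7551527592063024, c(19,7) = 2353125040549984, c(19,8) = 557921681547048.

7551527592063024, 2353125040549984, 557921681547048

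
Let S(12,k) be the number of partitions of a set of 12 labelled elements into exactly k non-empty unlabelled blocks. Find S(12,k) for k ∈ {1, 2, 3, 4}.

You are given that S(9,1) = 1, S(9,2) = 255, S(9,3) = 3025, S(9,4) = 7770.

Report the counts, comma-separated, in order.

1, 2047, 86526, 611501

[10] T[10,1]:1*1+0=1 · T[10,2]:2*255+1=511 · T[10,3]:3*3025+255=9330 · T[10,4]:4*7770+3025=34105
[11] T[11,1]:1*1+0=1 · T[11,2]:2*511+1=1023 · T[11,3]:3*9330+511=28501 · T[11,4]:4*34105+9330=145750
[12] T[12,1]:1*1+0=1 · T[12,2]:2*1023+1=2047 · T[12,3]:3*28501+1023=86526 · T[12,4]:4*145750+28501=611501
Read S(12,1) = 1, S(12,2) = 2047, S(12,3) = 86526, S(12,4) = 611501.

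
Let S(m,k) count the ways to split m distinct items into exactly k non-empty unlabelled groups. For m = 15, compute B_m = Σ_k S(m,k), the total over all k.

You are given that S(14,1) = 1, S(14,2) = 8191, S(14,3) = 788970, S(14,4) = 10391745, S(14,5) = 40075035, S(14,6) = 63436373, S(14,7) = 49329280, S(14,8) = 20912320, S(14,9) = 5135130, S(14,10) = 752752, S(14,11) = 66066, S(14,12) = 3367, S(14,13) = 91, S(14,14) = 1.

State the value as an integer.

r15: T_15,1=1×1+0=1; T_15,2=2×8191+1=16383; T_15,3=3×788970+8191=2375101; T_15,4=4×10391745+788970=42355950; T_15,5=5×40075035+10391745=210766920; T_15,6=6×63436373+40075035=420693273; T_15,7=7×49329280+63436373=408741333; T_15,8=8×20912320+49329280=216627840; T_15,9=9×5135130+20912320=67128490; T_15,10=10×752752+5135130=12662650; T_15,11=11×66066+752752=1479478; T_15,12=12×3367+66066=106470; T_15,13=13×91+3367=4550; T_15,14=14×1+91=105; T_15,15=15×0+1=1
B_15 = ΣS(15,k) = 1+16383+2375101+42355950+210766920+420693273+408741333+216627840+67128490+12662650+1479478+106470+4550+105+1 = 1382958545

1382958545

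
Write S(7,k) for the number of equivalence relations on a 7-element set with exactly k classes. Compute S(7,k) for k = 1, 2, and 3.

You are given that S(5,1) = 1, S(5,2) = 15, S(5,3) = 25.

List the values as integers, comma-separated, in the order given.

i=6: T(6,1)=0+1·1=1 | T(6,2)=1+2·15=31 | T(6,3)=15+3·25=90
i=7: T(7,1)=0+1·1=1 | T(7,2)=1+2·31=63 | T(7,3)=31+3·90=301
Read S(7,1) = 1, S(7,2) = 63, S(7,3) = 301.

1, 63, 301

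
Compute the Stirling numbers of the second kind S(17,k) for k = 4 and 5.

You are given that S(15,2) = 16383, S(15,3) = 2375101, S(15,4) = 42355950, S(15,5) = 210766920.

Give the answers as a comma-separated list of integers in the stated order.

row 16: T[16][3]=3·2375101+16383=7141686  T[16][4]=4·42355950+2375101=171798901  T[16][5]=5·210766920+42355950=1096190550
row 17: T[17][4]=4·171798901+7141686=694337290  T[17][5]=5·1096190550+171798901=5652751651
Read S(17,4) = 694337290, S(17,5) = 5652751651.

694337290, 5652751651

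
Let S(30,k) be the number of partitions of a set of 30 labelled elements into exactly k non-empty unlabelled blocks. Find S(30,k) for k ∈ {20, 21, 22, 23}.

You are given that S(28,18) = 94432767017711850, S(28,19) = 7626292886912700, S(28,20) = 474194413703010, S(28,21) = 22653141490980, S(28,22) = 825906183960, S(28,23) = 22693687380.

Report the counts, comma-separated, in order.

r29: T_29,19=19×7626292886912700+94432767017711850=239332331869053150; T_29,20=20×474194413703010+7626292886912700=17110181160972900; T_29,21=21×22653141490980+474194413703010=949910385013590; T_29,22=22×825906183960+22653141490980=40823077538100; T_29,23=23×22693687380+825906183960=1347860993700
r30: T_30,20=20×17110181160972900+239332331869053150=581535955088511150; T_30,21=21×949910385013590+17110181160972900=37058299246258290; T_30,22=22×40823077538100+949910385013590=1848018090851790; T_30,23=23×1347860993700+40823077538100=71823880393200
Read S(30,20) = 581535955088511150, S(30,21) = 37058299246258290, S(30,22) = 1848018090851790, S(30,23) = 71823880393200.

581535955088511150, 37058299246258290, 1848018090851790, 71823880393200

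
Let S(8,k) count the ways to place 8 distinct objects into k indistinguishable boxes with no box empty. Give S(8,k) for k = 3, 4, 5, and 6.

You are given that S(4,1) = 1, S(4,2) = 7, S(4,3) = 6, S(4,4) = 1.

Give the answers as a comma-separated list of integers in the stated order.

@5  (5,1):1·1+0→1, (5,2):7·2+1→15, (5,3):6·3+7→25, (5,4):1·4+6→10, (5,5):0·5+1→1
@6  (6,1):1·1+0→1, (6,2):15·2+1→31, (6,3):25·3+15→90, (6,4):10·4+25→65, (6,5):1·5+10→15, (6,6):0·6+1→1
@7  (7,2):31·2+1→63, (7,3):90·3+31→301, (7,4):65·4+90→350, (7,5):15·5+65→140, (7,6):1·6+15→21
@8  (8,3):301·3+63→966, (8,4):350·4+301→1701, (8,5):140·5+350→1050, (8,6):21·6+140→266
Read S(8,3) = 966, S(8,4) = 1701, S(8,5) = 1050, S(8,6) = 266.

966, 1701, 1050, 266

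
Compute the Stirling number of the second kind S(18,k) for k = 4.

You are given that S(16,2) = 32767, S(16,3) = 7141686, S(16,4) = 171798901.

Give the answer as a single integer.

2798806985

i=17: T(17,3)=32767+3·7141686=21457825 | T(17,4)=7141686+4·171798901=694337290
i=18: T(18,4)=21457825+4·694337290=2798806985
Read S(18,4) = 2798806985.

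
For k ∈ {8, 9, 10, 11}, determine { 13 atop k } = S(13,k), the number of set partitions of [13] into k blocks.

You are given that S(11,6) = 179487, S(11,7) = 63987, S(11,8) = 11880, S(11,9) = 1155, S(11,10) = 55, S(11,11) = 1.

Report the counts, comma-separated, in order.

1899612, 359502, 39325, 2431

[12] T[12,7]:7*63987+179487=627396 · T[12,8]:8*11880+63987=159027 · T[12,9]:9*1155+11880=22275 · T[12,10]:10*55+1155=1705 · T[12,11]:11*1+55=66
[13] T[13,8]:8*159027+627396=1899612 · T[13,9]:9*22275+159027=359502 · T[13,10]:10*1705+22275=39325 · T[13,11]:11*66+1705=2431
Read S(13,8) = 1899612, S(13,9) = 359502, S(13,10) = 39325, S(13,11) = 2431.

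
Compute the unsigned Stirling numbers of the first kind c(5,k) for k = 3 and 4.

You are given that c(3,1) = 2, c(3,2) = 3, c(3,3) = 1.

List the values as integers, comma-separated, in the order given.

i=4: T(4,2)=2+3·3=11 | T(4,3)=3+3·1=6 | T(4,4)=1+3·0=1
i=5: T(5,3)=11+4·6=35 | T(5,4)=6+4·1=10
Read c(5,3) = 35, c(5,4) = 10.

35, 10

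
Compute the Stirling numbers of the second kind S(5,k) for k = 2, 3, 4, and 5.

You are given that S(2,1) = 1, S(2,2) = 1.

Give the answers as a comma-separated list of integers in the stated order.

15, 25, 10, 1

i=3: T(3,1)=0+1·1=1 | T(3,2)=1+2·1=3 | T(3,3)=1+3·0=1
i=4: T(4,1)=0+1·1=1 | T(4,2)=1+2·3=7 | T(4,3)=3+3·1=6 | T(4,4)=1+4·0=1
i=5: T(5,2)=1+2·7=15 | T(5,3)=7+3·6=25 | T(5,4)=6+4·1=10 | T(5,5)=1+5·0=1
Read S(5,2) = 15, S(5,3) = 25, S(5,4) = 10, S(5,5) = 1.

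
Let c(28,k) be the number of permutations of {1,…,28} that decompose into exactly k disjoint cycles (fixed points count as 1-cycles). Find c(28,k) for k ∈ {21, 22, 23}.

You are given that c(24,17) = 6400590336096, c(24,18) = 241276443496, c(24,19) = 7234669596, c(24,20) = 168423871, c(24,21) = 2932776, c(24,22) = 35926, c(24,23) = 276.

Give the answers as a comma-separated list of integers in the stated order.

row 25: T[25][18]=24·241276443496+6400590336096=12191224980000  T[25][19]=24·7234669596+241276443496=414908513800  T[25][20]=24·168423871+7234669596=11276842500  T[25][21]=24·2932776+168423871=238810495  T[25][22]=24·35926+2932776=3795000  T[25][23]=24·276+35926=42550
row 26: T[26][19]=25·414908513800+12191224980000=22563937825000  T[26][20]=25·11276842500+414908513800=696829576300  T[26][21]=25·238810495+11276842500=17247104875  T[26][22]=25·3795000+238810495=333685495  T[26][23]=25·42550+3795000=4858750
row 27: T[27][20]=26·696829576300+22563937825000=40681506808800  T[27][21]=26·17247104875+696829576300=1145254303050  T[27][22]=26·333685495+17247104875=25922927745  T[27][23]=26·4858750+333685495=460012995
row 28: T[28][21]=27·1145254303050+40681506808800=71603372991150  T[28][22]=27·25922927745+1145254303050=1845173352165  T[28][23]=27·460012995+25922927745=38343278610
Read c(28,21) = 71603372991150, c(28,22) = 1845173352165, c(28,23) = 38343278610.

71603372991150, 1845173352165, 38343278610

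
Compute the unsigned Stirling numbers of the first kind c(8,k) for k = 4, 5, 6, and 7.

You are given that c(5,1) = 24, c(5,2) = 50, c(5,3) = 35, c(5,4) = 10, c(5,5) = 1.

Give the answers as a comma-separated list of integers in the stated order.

r6: T_6,2=5×50+24=274; T_6,3=5×35+50=225; T_6,4=5×10+35=85; T_6,5=5×1+10=15; T_6,6=5×0+1=1
r7: T_7,3=6×225+274=1624; T_7,4=6×85+225=735; T_7,5=6×15+85=175; T_7,6=6×1+15=21; T_7,7=6×0+1=1
r8: T_8,4=7×735+1624=6769; T_8,5=7×175+735=1960; T_8,6=7×21+175=322; T_8,7=7×1+21=28
Read c(8,4) = 6769, c(8,5) = 1960, c(8,6) = 322, c(8,7) = 28.

6769, 1960, 322, 28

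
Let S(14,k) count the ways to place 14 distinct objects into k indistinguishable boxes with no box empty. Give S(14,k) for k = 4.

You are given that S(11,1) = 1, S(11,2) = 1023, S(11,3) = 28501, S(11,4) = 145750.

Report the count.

10391745

row 12: T[12][2]=2·1023+1=2047  T[12][3]=3·28501+1023=86526  T[12][4]=4·145750+28501=611501
row 13: T[13][3]=3·86526+2047=261625  T[13][4]=4·611501+86526=2532530
row 14: T[14][4]=4·2532530+261625=10391745
Read S(14,4) = 10391745.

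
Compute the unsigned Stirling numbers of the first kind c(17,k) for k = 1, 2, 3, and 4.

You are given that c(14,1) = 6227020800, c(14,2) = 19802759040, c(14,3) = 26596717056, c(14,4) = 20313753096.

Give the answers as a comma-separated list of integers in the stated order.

@15  (15,1):6227020800·14+0→87178291200, (15,2):19802759040·14+6227020800→283465647360, (15,3):26596717056·14+19802759040→392156797824, (15,4):20313753096·14+26596717056→310989260400
@16  (16,1):87178291200·15+0→1307674368000, (16,2):283465647360·15+87178291200→4339163001600, (16,3):392156797824·15+283465647360→6165817614720, (16,4):310989260400·15+392156797824→5056995703824
@17  (17,1):1307674368000·16+0→20922789888000, (17,2):4339163001600·16+1307674368000→70734282393600, (17,3):6165817614720·16+4339163001600→102992244837120, (17,4):5056995703824·16+6165817614720→87077748875904
Read c(17,1) = 20922789888000, c(17,2) = 70734282393600, c(17,3) = 102992244837120, c(17,4) = 87077748875904.

20922789888000, 70734282393600, 102992244837120, 87077748875904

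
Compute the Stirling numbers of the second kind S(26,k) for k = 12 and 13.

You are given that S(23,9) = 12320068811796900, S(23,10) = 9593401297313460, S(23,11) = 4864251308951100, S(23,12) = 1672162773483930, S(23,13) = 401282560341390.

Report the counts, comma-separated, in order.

5149507353856958820, 1850568574253550060

@24  (24,10):9593401297313460·10+12320068811796900→108254081784931500, (24,11):4864251308951100·11+9593401297313460→63100165695775560, (24,12):1672162773483930·12+4864251308951100→24930204590758260, (24,13):401282560341390·13+1672162773483930→6888836057922000
@25  (25,11):63100165695775560·11+108254081784931500→802355904438462660, (25,12):24930204590758260·12+63100165695775560→362262620784874680, (25,13):6888836057922000·13+24930204590758260→114485073343744260
@26  (26,12):362262620784874680·12+802355904438462660→5149507353856958820, (26,13):114485073343744260·13+362262620784874680→1850568574253550060
Read S(26,12) = 5149507353856958820, S(26,13) = 1850568574253550060.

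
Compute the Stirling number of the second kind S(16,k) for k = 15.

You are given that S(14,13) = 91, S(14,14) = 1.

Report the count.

120

r15: T_15,14=14×1+91=105; T_15,15=15×0+1=1
r16: T_16,15=15×1+105=120
Read S(16,15) = 120.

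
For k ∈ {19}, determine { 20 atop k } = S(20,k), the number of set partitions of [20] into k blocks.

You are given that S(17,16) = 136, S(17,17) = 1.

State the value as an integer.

190

row 18: T[18][17]=17·1+136=153  T[18][18]=18·0+1=1
row 19: T[19][18]=18·1+153=171  T[19][19]=19·0+1=1
row 20: T[20][19]=19·1+171=190
Read S(20,19) = 190.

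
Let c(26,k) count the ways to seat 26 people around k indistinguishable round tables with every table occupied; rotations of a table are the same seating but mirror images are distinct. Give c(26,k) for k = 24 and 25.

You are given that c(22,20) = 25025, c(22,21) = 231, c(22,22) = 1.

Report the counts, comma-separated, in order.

@23  (23,21):231·22+25025→30107, (23,22):1·22+231→253, (23,23):0·22+1→1
@24  (24,22):253·23+30107→35926, (24,23):1·23+253→276, (24,24):0·23+1→1
@25  (25,23):276·24+35926→42550, (25,24):1·24+276→300, (25,25):0·24+1→1
@26  (26,24):300·25+42550→50050, (26,25):1·25+300→325
Read c(26,24) = 50050, c(26,25) = 325.

50050, 325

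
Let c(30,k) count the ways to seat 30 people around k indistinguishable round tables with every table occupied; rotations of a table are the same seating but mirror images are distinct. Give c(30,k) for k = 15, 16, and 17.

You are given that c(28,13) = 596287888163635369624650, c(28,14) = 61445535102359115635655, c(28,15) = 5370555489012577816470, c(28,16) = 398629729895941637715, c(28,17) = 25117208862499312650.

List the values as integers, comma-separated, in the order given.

8459574446076318147830625, 691254538651580660999025, 48487623689430693038025

row 29: T[29][14]=28·61445535102359115635655+596287888163635369624650=2316762871029690607422990  T[29][15]=28·5370555489012577816470+61445535102359115635655=211821088794711294496815  T[29][16]=28·398629729895941637715+5370555489012577816470=16532187926098943672490  T[29][17]=28·25117208862499312650+398629729895941637715=1101911578045922391915
row 30: T[30][15]=29·211821088794711294496815+2316762871029690607422990=8459574446076318147830625  T[30][16]=29·16532187926098943672490+211821088794711294496815=691254538651580660999025  T[30][17]=29·1101911578045922391915+16532187926098943672490=48487623689430693038025
Read c(30,15) = 8459574446076318147830625, c(30,16) = 691254538651580660999025, c(30,17) = 48487623689430693038025.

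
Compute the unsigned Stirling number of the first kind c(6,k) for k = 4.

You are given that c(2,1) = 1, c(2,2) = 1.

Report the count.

85

i=3: T(3,1)=0+2·1=2 | T(3,2)=1+2·1=3 | T(3,3)=1+2·0=1
i=4: T(4,2)=2+3·3=11 | T(4,3)=3+3·1=6 | T(4,4)=1+3·0=1
i=5: T(5,3)=11+4·6=35 | T(5,4)=6+4·1=10
i=6: T(6,4)=35+5·10=85
Read c(6,4) = 85.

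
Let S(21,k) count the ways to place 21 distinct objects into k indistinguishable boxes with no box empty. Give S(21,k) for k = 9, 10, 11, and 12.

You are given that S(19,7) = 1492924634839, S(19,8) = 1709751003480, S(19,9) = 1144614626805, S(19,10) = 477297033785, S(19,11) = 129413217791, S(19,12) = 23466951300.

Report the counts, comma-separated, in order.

123272476465204, 71187132291275, 26826851689001, 6833042030178

[20] T[20,8]:8*1709751003480+1492924634839=15170932662679 · T[20,9]:9*1144614626805+1709751003480=12011282644725 · T[20,10]:10*477297033785+1144614626805=5917584964655 · T[20,11]:11*129413217791+477297033785=1900842429486 · T[20,12]:12*23466951300+129413217791=411016633391
[21] T[21,9]:9*12011282644725+15170932662679=123272476465204 · T[21,10]:10*5917584964655+12011282644725=71187132291275 · T[21,11]:11*1900842429486+5917584964655=26826851689001 · T[21,12]:12*411016633391+1900842429486=6833042030178
Read S(21,9) = 123272476465204, S(21,10) = 71187132291275, S(21,11) = 26826851689001, S(21,12) = 6833042030178.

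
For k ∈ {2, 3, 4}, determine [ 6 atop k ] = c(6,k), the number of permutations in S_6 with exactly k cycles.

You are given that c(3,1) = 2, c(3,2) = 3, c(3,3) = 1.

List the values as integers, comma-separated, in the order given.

@4  (4,1):2·3+0→6, (4,2):3·3+2→11, (4,3):1·3+3→6, (4,4):0·3+1→1
@5  (5,1):6·4+0→24, (5,2):11·4+6→50, (5,3):6·4+11→35, (5,4):1·4+6→10
@6  (6,2):50·5+24→274, (6,3):35·5+50→225, (6,4):10·5+35→85
Read c(6,2) = 274, c(6,3) = 225, c(6,4) = 85.

274, 225, 85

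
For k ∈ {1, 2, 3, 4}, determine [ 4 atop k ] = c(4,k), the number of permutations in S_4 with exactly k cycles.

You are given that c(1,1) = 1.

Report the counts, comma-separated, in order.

6, 11, 6, 1

r2: T_2,1=1×1+0=1; T_2,2=1×0+1=1
r3: T_3,1=2×1+0=2; T_3,2=2×1+1=3; T_3,3=2×0+1=1
r4: T_4,1=3×2+0=6; T_4,2=3×3+2=11; T_4,3=3×1+3=6; T_4,4=3×0+1=1
Read c(4,1) = 6, c(4,2) = 11, c(4,3) = 6, c(4,4) = 1.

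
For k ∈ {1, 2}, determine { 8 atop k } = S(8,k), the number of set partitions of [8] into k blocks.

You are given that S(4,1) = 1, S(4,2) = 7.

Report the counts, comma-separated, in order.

1, 127

r5: T_5,1=1×1+0=1; T_5,2=2×7+1=15
r6: T_6,1=1×1+0=1; T_6,2=2×15+1=31
r7: T_7,1=1×1+0=1; T_7,2=2×31+1=63
r8: T_8,1=1×1+0=1; T_8,2=2×63+1=127
Read S(8,1) = 1, S(8,2) = 127.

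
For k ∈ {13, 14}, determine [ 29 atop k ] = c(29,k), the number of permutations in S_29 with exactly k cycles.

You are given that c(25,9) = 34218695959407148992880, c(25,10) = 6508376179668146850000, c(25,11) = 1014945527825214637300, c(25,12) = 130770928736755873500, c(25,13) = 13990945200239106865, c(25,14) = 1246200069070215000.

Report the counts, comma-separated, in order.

r26: T_26,10=25×6508376179668146850000+34218695959407148992880=196928100451110820242880; T_26,11=25×1014945527825214637300+6508376179668146850000=31882014375298512782500; T_26,12=25×130770928736755873500+1014945527825214637300=4284218746244111474800; T_26,13=25×13990945200239106865+130770928736755873500=480544558742733545125; T_26,14=25×1246200069070215000+13990945200239106865=45145946926994481865
r27: T_27,11=26×31882014375298512782500+196928100451110820242880=1025860474208872152587880; T_27,12=26×4284218746244111474800+31882014375298512782500=143271701777645411127300; T_27,13=26×480544558742733545125+4284218746244111474800=16778377273555183648050; T_27,14=26×45145946926994481865+480544558742733545125=1654339178844590073615
r28: T_28,12=27×143271701777645411127300+1025860474208872152587880=4894196422205298253024980; T_28,13=27×16778377273555183648050+143271701777645411127300=596287888163635369624650; T_28,14=27×1654339178844590073615+16778377273555183648050=61445535102359115635655
r29: T_29,13=28×596287888163635369624650+4894196422205298253024980=21590257290787088602515180; T_29,14=28×61445535102359115635655+596287888163635369624650=2316762871029690607422990
Read c(29,13) = 21590257290787088602515180, c(29,14) = 2316762871029690607422990.

21590257290787088602515180, 2316762871029690607422990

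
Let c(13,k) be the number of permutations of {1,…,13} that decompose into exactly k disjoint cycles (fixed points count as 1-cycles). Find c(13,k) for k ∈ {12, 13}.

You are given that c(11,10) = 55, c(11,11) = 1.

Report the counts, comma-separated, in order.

78, 1

[12] T[12,11]:11*1+55=66 · T[12,12]:11*0+1=1
[13] T[13,12]:12*1+66=78 · T[13,13]:12*0+1=1
Read c(13,12) = 78, c(13,13) = 1.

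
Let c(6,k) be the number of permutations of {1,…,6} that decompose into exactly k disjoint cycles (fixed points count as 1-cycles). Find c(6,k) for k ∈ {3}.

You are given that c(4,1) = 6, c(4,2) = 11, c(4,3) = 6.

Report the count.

225

i=5: T(5,2)=6+4·11=50 | T(5,3)=11+4·6=35
i=6: T(6,3)=50+5·35=225
Read c(6,3) = 225.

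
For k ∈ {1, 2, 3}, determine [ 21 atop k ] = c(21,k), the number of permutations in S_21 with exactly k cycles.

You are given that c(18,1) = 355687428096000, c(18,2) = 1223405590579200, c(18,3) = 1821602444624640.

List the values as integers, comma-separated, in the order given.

2432902008176640000, 8752948036761600000, 13803759753640704000

[19] T[19,1]:18*355687428096000+0=6402373705728000 · T[19,2]:18*1223405590579200+355687428096000=22376988058521600 · T[19,3]:18*1821602444624640+1223405590579200=34012249593822720
[20] T[20,1]:19*6402373705728000+0=121645100408832000 · T[20,2]:19*22376988058521600+6402373705728000=431565146817638400 · T[20,3]:19*34012249593822720+22376988058521600=668609730341153280
[21] T[21,1]:20*121645100408832000+0=2432902008176640000 · T[21,2]:20*431565146817638400+121645100408832000=8752948036761600000 · T[21,3]:20*668609730341153280+431565146817638400=13803759753640704000
Read c(21,1) = 2432902008176640000, c(21,2) = 8752948036761600000, c(21,3) = 13803759753640704000.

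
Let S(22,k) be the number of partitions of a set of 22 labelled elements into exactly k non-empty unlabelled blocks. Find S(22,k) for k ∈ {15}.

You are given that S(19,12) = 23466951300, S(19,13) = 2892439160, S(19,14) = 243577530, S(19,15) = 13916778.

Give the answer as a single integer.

[20] T[20,13]:13*2892439160+23466951300=61068660380 · T[20,14]:14*243577530+2892439160=6302524580 · T[20,15]:15*13916778+243577530=452329200
[21] T[21,14]:14*6302524580+61068660380=149304004500 · T[21,15]:15*452329200+6302524580=13087462580
[22] T[22,15]:15*13087462580+149304004500=345615943200
Read S(22,15) = 345615943200.

345615943200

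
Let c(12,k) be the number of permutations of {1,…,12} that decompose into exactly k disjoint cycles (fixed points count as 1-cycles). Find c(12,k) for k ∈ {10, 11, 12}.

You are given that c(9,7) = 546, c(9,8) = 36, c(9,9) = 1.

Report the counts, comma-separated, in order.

1925, 66, 1

row 10: T[10][8]=9·36+546=870  T[10][9]=9·1+36=45  T[10][10]=9·0+1=1
row 11: T[11][9]=10·45+870=1320  T[11][10]=10·1+45=55  T[11][11]=10·0+1=1
row 12: T[12][10]=11·55+1320=1925  T[12][11]=11·1+55=66  T[12][12]=11·0+1=1
Read c(12,10) = 1925, c(12,11) = 66, c(12,12) = 1.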